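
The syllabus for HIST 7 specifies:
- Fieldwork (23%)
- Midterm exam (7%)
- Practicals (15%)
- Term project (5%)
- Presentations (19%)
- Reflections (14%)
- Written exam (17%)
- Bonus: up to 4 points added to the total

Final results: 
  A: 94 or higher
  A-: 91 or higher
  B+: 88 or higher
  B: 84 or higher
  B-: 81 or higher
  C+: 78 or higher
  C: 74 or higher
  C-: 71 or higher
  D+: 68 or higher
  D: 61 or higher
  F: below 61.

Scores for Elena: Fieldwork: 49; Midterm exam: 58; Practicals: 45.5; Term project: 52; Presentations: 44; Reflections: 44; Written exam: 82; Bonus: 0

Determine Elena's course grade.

F

Weighted total:
  Fieldwork 49 × 0.23 = 11.27
  Midterm exam 58 × 0.07 = 4.06
  Practicals 45.5 × 0.15 = 6.825
  Term project 52 × 0.05 = 2.6
  Presentations 44 × 0.19 = 8.36
  Reflections 44 × 0.14 = 6.16
  Written exam 82 × 0.17 = 13.94
Sum = 53.215
Bonus: 53.215 + 0 = 53.215
53.215 < 61 → F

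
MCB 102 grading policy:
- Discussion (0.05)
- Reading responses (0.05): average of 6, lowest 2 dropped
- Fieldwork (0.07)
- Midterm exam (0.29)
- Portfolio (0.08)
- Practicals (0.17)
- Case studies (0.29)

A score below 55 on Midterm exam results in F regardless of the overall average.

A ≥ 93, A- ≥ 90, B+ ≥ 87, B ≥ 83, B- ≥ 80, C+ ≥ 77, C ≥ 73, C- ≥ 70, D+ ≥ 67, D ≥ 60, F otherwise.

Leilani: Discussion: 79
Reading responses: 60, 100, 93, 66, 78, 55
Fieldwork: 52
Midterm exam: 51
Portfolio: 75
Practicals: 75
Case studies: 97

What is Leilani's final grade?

Reading responses: drop 55, 60 → average of remaining 4 = 337/4 = 84.25
Midterm exam score 51 < 55: minimum not met.
Weighted total:
  Discussion 79 × 0.05 = 3.95
  Reading responses 84.25 × 0.05 = 4.2125
  Fieldwork 52 × 0.07 = 3.64
  Midterm exam 51 × 0.29 = 14.79
  Portfolio 75 × 0.08 = 6
  Practicals 75 × 0.17 = 12.75
  Case studies 97 × 0.29 = 28.13
Sum = 73.4725
Because the Midterm exam minimum was not met, the result is F.

F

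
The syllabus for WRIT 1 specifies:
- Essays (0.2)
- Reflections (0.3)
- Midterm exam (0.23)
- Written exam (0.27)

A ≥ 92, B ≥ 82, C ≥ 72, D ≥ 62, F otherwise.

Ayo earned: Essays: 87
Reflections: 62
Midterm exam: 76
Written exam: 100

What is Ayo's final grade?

C

Weighted total:
  Essays 87 × 0.2 = 17.4
  Reflections 62 × 0.3 = 18.6
  Midterm exam 76 × 0.23 = 17.48
  Written exam 100 × 0.27 = 27
Sum = 80.48
80.48 is ≥ 72 and < 82 → C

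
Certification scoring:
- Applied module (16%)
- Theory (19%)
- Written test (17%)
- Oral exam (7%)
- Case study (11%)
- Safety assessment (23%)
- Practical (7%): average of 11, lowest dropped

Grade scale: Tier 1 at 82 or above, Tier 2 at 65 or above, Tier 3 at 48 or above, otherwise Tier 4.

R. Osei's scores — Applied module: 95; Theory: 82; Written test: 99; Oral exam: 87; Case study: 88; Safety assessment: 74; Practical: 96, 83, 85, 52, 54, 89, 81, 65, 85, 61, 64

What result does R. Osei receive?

Tier 1

Practical: drop 52 → average of remaining 10 = 763/10 = 76.3
Weighted total:
  Applied module 95 × 0.16 = 15.2
  Theory 82 × 0.19 = 15.58
  Written test 99 × 0.17 = 16.83
  Oral exam 87 × 0.07 = 6.09
  Case study 88 × 0.11 = 9.68
  Safety assessment 74 × 0.23 = 17.02
  Practical 76.3 × 0.07 = 5.341
Sum = 85.741
85.741 ≥ 82 → Tier 1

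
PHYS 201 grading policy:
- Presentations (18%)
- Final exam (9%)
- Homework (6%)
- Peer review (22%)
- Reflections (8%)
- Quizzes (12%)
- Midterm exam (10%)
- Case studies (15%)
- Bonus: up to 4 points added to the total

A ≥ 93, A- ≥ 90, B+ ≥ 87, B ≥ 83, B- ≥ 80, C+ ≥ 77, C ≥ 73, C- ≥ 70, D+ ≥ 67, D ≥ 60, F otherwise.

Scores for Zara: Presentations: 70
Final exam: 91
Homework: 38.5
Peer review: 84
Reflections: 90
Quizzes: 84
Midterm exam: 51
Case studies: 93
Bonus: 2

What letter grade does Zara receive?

C+

Weighted total:
  Presentations 70 × 0.18 = 12.6
  Final exam 91 × 0.09 = 8.19
  Homework 38.5 × 0.06 = 2.31
  Peer review 84 × 0.22 = 18.48
  Reflections 90 × 0.08 = 7.2
  Quizzes 84 × 0.12 = 10.08
  Midterm exam 51 × 0.1 = 5.1
  Case studies 93 × 0.15 = 13.95
Sum = 77.91
Bonus: 77.91 + 2 = 79.91
79.91 is ≥ 77 and < 80 → C+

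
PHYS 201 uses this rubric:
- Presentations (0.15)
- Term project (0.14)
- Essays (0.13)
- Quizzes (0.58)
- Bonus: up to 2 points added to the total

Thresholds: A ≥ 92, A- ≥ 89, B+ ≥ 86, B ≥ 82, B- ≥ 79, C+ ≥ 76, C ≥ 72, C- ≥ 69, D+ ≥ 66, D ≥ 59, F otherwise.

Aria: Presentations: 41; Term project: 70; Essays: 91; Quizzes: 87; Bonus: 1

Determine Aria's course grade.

Weighted total:
  Presentations 41 × 0.15 = 6.15
  Term project 70 × 0.14 = 9.8
  Essays 91 × 0.13 = 11.83
  Quizzes 87 × 0.58 = 50.46
Sum = 78.24
Bonus: 78.24 + 1 = 79.24
79.24 is ≥ 79 and < 82 → B-

B-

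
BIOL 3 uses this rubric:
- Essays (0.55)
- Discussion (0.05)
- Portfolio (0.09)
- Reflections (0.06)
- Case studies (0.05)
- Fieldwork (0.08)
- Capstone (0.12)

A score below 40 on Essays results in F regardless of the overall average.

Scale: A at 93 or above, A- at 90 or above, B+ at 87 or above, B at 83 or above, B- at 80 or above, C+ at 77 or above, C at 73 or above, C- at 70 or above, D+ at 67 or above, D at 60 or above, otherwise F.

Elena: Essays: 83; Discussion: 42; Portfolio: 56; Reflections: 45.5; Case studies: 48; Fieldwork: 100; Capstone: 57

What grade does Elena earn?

Essays score 83 ≥ 40: minimum met.
Weighted total:
  Essays 83 × 0.55 = 45.65
  Discussion 42 × 0.05 = 2.1
  Portfolio 56 × 0.09 = 5.04
  Reflections 45.5 × 0.06 = 2.73
  Case studies 48 × 0.05 = 2.4
  Fieldwork 100 × 0.08 = 8
  Capstone 57 × 0.12 = 6.84
Sum = 72.76
72.76 is ≥ 70 and < 73 → C-

C-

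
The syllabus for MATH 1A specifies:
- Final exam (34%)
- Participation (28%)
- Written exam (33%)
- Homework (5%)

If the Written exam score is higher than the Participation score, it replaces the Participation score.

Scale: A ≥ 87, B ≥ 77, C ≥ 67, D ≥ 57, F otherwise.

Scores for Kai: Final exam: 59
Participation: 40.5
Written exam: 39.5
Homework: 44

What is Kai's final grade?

Written exam (39.5) ≤ Participation (40.5), so Participation stays at 40.5.
Weighted total:
  Final exam 59 × 0.34 = 20.06
  Participation 40.5 × 0.28 = 11.34
  Written exam 39.5 × 0.33 = 13.035
  Homework 44 × 0.05 = 2.2
Sum = 46.635
46.635 < 57 → F

F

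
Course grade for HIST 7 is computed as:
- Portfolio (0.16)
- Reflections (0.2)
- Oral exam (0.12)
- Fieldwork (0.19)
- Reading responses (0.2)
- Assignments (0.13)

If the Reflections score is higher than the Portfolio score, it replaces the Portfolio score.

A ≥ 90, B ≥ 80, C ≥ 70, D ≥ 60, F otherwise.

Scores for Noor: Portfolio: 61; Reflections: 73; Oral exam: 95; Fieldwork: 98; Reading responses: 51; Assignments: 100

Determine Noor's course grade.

C

Reflections (73) > Portfolio (61), so Portfolio counts as 73.
Weighted total:
  Portfolio 73 × 0.16 = 11.68
  Reflections 73 × 0.2 = 14.6
  Oral exam 95 × 0.12 = 11.4
  Fieldwork 98 × 0.19 = 18.62
  Reading responses 51 × 0.2 = 10.2
  Assignments 100 × 0.13 = 13
Sum = 79.5
79.5 is ≥ 70 and < 80 → C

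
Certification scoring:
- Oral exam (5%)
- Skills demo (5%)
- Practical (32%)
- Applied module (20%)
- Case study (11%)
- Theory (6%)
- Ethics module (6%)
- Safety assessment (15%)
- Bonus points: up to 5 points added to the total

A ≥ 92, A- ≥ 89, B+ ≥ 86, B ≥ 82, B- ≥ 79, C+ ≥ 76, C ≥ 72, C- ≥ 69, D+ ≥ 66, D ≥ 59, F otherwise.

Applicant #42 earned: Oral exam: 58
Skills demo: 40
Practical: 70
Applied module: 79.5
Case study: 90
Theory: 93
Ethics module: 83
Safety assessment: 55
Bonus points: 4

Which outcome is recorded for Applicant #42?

C

Weighted total:
  Oral exam 58 × 0.05 = 2.9
  Skills demo 40 × 0.05 = 2
  Practical 70 × 0.32 = 22.4
  Applied module 79.5 × 0.2 = 15.9
  Case study 90 × 0.11 = 9.9
  Theory 93 × 0.06 = 5.58
  Ethics module 83 × 0.06 = 4.98
  Safety assessment 55 × 0.15 = 8.25
Sum = 71.91
Bonus points: 71.91 + 4 = 75.91
75.91 is ≥ 72 and < 76 → C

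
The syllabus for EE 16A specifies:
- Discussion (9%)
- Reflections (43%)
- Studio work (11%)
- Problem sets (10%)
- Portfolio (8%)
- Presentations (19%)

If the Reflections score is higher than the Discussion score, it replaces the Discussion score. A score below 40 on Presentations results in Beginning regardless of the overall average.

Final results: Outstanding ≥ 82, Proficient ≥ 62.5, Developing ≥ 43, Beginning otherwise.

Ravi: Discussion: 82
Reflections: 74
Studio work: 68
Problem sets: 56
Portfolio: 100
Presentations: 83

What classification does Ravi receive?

Proficient

Reflections (74) ≤ Discussion (82), so Discussion stays at 82.
Presentations score 83 ≥ 40: minimum met.
Weighted total:
  Discussion 82 × 0.09 = 7.38
  Reflections 74 × 0.43 = 31.82
  Studio work 68 × 0.11 = 7.48
  Problem sets 56 × 0.1 = 5.6
  Portfolio 100 × 0.08 = 8
  Presentations 83 × 0.19 = 15.77
Sum = 76.05
76.05 is ≥ 62.5 and < 82 → Proficient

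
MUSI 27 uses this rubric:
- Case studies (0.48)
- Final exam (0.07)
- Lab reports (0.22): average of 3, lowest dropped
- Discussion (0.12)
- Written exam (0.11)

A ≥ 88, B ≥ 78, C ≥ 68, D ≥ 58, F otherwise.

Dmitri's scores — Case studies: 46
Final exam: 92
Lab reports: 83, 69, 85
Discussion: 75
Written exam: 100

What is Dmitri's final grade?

Lab reports: drop 69 → average of remaining 2 = 168/2 = 84
Weighted total:
  Case studies 46 × 0.48 = 22.08
  Final exam 92 × 0.07 = 6.44
  Lab reports 84 × 0.22 = 18.48
  Discussion 75 × 0.12 = 9
  Written exam 100 × 0.11 = 11
Sum = 67
67 is ≥ 58 and < 68 → D

D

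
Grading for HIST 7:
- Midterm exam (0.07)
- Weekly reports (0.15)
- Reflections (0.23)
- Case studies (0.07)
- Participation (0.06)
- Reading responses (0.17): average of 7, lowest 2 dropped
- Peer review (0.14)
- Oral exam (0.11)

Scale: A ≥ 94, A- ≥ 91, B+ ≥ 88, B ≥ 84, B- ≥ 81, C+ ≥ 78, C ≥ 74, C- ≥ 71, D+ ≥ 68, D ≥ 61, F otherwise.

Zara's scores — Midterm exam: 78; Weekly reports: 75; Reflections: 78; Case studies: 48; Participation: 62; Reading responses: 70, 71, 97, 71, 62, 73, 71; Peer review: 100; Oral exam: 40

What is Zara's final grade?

C-

Reading responses: drop 62, 70 → average of remaining 5 = 383/5 = 76.6
Weighted total:
  Midterm exam 78 × 0.07 = 5.46
  Weekly reports 75 × 0.15 = 11.25
  Reflections 78 × 0.23 = 17.94
  Case studies 48 × 0.07 = 3.36
  Participation 62 × 0.06 = 3.72
  Reading responses 76.6 × 0.17 = 13.022
  Peer review 100 × 0.14 = 14
  Oral exam 40 × 0.11 = 4.4
Sum = 73.152
73.152 is ≥ 71 and < 74 → C-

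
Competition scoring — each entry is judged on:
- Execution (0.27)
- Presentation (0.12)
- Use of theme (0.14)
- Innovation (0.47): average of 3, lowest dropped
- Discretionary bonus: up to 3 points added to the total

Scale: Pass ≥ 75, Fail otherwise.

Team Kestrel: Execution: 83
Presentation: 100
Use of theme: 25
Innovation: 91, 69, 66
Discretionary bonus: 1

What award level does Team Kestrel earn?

Pass

Innovation: drop 66 → average of remaining 2 = 160/2 = 80
Weighted total:
  Execution 83 × 0.27 = 22.41
  Presentation 100 × 0.12 = 12
  Use of theme 25 × 0.14 = 3.5
  Innovation 80 × 0.47 = 37.6
Sum = 75.51
Discretionary bonus: 75.51 + 1 = 76.51
76.51 ≥ 75 → Pass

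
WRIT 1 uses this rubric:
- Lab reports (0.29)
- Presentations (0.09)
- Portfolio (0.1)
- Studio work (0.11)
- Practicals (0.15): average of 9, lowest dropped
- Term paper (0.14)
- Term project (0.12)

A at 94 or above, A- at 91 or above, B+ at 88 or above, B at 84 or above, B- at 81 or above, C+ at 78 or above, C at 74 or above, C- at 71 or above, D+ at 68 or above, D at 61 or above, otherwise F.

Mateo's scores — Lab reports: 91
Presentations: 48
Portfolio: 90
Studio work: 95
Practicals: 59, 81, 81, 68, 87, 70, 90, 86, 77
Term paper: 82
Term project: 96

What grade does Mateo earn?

Practicals: drop 59 → average of remaining 8 = 640/8 = 80
Weighted total:
  Lab reports 91 × 0.29 = 26.39
  Presentations 48 × 0.09 = 4.32
  Portfolio 90 × 0.1 = 9
  Studio work 95 × 0.11 = 10.45
  Practicals 80 × 0.15 = 12
  Term paper 82 × 0.14 = 11.48
  Term project 96 × 0.12 = 11.52
Sum = 85.16
85.16 is ≥ 84 and < 88 → B

B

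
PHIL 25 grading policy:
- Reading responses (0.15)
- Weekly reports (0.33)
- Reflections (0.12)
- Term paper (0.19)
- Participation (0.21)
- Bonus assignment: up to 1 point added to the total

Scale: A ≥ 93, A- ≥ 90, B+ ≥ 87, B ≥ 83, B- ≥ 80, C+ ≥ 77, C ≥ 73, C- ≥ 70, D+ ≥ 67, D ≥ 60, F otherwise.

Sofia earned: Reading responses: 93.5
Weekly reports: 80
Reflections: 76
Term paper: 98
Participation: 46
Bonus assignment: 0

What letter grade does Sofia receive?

Weighted total:
  Reading responses 93.5 × 0.15 = 14.025
  Weekly reports 80 × 0.33 = 26.4
  Reflections 76 × 0.12 = 9.12
  Term paper 98 × 0.19 = 18.62
  Participation 46 × 0.21 = 9.66
Sum = 77.825
Bonus assignment: 77.825 + 0 = 77.825
77.825 is ≥ 77 and < 80 → C+

C+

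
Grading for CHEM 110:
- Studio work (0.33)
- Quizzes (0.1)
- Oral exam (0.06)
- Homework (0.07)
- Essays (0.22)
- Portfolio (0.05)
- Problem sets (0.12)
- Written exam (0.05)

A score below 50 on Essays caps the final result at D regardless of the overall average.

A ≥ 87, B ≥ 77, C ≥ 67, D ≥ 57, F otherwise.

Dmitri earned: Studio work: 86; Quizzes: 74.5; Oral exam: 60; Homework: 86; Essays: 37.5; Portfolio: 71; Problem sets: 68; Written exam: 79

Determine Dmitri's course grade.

Essays score 37.5 < 50: minimum not met.
Weighted total:
  Studio work 86 × 0.33 = 28.38
  Quizzes 74.5 × 0.1 = 7.45
  Oral exam 60 × 0.06 = 3.6
  Homework 86 × 0.07 = 6.02
  Essays 37.5 × 0.22 = 8.25
  Portfolio 71 × 0.05 = 3.55
  Problem sets 68 × 0.12 = 8.16
  Written exam 79 × 0.05 = 3.95
Sum = 69.36
69.36 would be C; cap at D applies → D.

D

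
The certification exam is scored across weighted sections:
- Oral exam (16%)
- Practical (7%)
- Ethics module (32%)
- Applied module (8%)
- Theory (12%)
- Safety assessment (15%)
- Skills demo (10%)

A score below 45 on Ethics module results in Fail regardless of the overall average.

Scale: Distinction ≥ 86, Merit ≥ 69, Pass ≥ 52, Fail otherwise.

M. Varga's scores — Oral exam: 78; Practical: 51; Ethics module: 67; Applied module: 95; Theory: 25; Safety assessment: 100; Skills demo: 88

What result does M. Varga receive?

Merit

Ethics module score 67 ≥ 45: minimum met.
Weighted total:
  Oral exam 78 × 0.16 = 12.48
  Practical 51 × 0.07 = 3.57
  Ethics module 67 × 0.32 = 21.44
  Applied module 95 × 0.08 = 7.6
  Theory 25 × 0.12 = 3
  Safety assessment 100 × 0.15 = 15
  Skills demo 88 × 0.1 = 8.8
Sum = 71.89
71.89 is ≥ 69 and < 86 → Merit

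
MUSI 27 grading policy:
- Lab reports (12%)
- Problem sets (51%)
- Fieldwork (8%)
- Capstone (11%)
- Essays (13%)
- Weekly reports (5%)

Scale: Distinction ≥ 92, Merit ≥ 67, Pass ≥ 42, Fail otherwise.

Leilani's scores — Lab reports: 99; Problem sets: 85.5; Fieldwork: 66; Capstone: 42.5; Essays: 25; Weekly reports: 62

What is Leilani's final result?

Weighted total:
  Lab reports 99 × 0.12 = 11.88
  Problem sets 85.5 × 0.51 = 43.605
  Fieldwork 66 × 0.08 = 5.28
  Capstone 42.5 × 0.11 = 4.675
  Essays 25 × 0.13 = 3.25
  Weekly reports 62 × 0.05 = 3.1
Sum = 71.79
71.79 is ≥ 67 and < 92 → Merit

Merit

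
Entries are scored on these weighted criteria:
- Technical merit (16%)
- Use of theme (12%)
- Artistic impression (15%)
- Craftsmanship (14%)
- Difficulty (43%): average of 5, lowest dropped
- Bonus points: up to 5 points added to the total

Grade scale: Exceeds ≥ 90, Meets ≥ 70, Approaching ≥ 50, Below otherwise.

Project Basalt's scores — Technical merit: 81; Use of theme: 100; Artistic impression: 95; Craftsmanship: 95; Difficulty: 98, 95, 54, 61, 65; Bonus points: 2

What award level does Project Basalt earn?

Difficulty: drop 54 → average of remaining 4 = 319/4 = 79.75
Weighted total:
  Technical merit 81 × 0.16 = 12.96
  Use of theme 100 × 0.12 = 12
  Artistic impression 95 × 0.15 = 14.25
  Craftsmanship 95 × 0.14 = 13.3
  Difficulty 79.75 × 0.43 = 34.2925
Sum = 86.8025
Bonus points: 86.8025 + 2 = 88.8025
88.8025 is ≥ 70 and < 90 → Meets

Meets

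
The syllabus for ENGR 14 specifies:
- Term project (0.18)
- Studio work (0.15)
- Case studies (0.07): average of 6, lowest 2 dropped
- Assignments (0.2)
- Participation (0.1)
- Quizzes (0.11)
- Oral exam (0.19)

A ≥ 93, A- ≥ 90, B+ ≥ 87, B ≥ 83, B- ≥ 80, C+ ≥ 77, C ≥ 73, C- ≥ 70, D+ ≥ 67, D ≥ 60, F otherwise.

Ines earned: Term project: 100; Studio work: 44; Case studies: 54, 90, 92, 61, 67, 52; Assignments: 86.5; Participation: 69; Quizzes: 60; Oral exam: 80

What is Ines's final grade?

C

Case studies: drop 52, 54 → average of remaining 4 = 310/4 = 77.5
Weighted total:
  Term project 100 × 0.18 = 18
  Studio work 44 × 0.15 = 6.6
  Case studies 77.5 × 0.07 = 5.425
  Assignments 86.5 × 0.2 = 17.3
  Participation 69 × 0.1 = 6.9
  Quizzes 60 × 0.11 = 6.6
  Oral exam 80 × 0.19 = 15.2
Sum = 76.025
76.025 is ≥ 73 and < 77 → C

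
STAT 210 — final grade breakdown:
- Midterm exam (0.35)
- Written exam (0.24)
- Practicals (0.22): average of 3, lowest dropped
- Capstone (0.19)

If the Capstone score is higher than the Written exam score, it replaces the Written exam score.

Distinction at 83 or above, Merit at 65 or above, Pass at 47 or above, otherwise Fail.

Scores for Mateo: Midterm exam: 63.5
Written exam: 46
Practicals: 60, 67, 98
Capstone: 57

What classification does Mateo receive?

Pass

Practicals: drop 60 → average of remaining 2 = 165/2 = 82.5
Capstone (57) > Written exam (46), so Written exam counts as 57.
Weighted total:
  Midterm exam 63.5 × 0.35 = 22.225
  Written exam 57 × 0.24 = 13.68
  Practicals 82.5 × 0.22 = 18.15
  Capstone 57 × 0.19 = 10.83
Sum = 64.885
64.885 is ≥ 47 and < 65 → Pass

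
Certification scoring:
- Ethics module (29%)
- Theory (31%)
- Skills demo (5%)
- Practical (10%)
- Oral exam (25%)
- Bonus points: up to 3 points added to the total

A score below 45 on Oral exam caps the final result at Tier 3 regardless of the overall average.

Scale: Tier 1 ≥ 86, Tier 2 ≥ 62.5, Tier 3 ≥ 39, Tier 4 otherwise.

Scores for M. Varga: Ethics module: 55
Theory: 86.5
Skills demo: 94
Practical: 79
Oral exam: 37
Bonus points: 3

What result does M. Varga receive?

Oral exam score 37 < 45: minimum not met.
Weighted total:
  Ethics module 55 × 0.29 = 15.95
  Theory 86.5 × 0.31 = 26.815
  Skills demo 94 × 0.05 = 4.7
  Practical 79 × 0.1 = 7.9
  Oral exam 37 × 0.25 = 9.25
Sum = 64.615
Bonus points: 64.615 + 3 = 67.615
67.615 would be Tier 2; cap at Tier 3 applies → Tier 3.

Tier 3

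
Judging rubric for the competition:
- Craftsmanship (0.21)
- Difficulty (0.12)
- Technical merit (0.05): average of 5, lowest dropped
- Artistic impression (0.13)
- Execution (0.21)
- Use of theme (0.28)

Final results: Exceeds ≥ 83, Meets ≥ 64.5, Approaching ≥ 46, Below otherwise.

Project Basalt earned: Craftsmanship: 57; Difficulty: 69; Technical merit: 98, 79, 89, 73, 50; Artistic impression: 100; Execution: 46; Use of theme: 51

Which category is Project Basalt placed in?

Approaching

Technical merit: drop 50 → average of remaining 4 = 339/4 = 84.75
Weighted total:
  Craftsmanship 57 × 0.21 = 11.97
  Difficulty 69 × 0.12 = 8.28
  Technical merit 84.75 × 0.05 = 4.2375
  Artistic impression 100 × 0.13 = 13
  Execution 46 × 0.21 = 9.66
  Use of theme 51 × 0.28 = 14.28
Sum = 61.4275
61.4275 is ≥ 46 and < 64.5 → Approaching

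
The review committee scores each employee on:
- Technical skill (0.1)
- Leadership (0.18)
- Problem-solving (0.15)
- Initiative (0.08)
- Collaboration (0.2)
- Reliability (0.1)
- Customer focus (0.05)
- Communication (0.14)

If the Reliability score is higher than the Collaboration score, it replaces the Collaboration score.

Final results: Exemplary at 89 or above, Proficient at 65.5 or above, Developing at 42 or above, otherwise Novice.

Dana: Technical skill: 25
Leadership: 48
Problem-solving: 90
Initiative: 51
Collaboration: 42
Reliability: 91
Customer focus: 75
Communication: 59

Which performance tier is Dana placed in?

Proficient

Reliability (91) > Collaboration (42), so Collaboration counts as 91.
Weighted total:
  Technical skill 25 × 0.1 = 2.5
  Leadership 48 × 0.18 = 8.64
  Problem-solving 90 × 0.15 = 13.5
  Initiative 51 × 0.08 = 4.08
  Collaboration 91 × 0.2 = 18.2
  Reliability 91 × 0.1 = 9.1
  Customer focus 75 × 0.05 = 3.75
  Communication 59 × 0.14 = 8.26
Sum = 68.03
68.03 is ≥ 65.5 and < 89 → Proficient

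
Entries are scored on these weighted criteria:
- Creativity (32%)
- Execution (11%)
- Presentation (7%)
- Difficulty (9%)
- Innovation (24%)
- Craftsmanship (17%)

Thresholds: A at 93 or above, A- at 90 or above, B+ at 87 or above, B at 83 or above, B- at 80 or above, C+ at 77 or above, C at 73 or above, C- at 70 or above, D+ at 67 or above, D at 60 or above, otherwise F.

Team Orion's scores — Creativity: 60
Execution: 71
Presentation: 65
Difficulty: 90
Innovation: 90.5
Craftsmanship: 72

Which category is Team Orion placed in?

C

Weighted total:
  Creativity 60 × 0.32 = 19.2
  Execution 71 × 0.11 = 7.81
  Presentation 65 × 0.07 = 4.55
  Difficulty 90 × 0.09 = 8.1
  Innovation 90.5 × 0.24 = 21.72
  Craftsmanship 72 × 0.17 = 12.24
Sum = 73.62
73.62 is ≥ 73 and < 77 → C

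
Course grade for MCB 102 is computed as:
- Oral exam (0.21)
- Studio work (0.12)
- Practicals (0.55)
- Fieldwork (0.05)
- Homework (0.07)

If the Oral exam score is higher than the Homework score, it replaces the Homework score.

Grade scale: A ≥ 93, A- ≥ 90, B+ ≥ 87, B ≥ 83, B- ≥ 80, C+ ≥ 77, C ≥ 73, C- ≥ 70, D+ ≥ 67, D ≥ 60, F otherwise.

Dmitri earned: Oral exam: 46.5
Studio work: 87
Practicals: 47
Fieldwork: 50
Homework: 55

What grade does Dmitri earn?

Oral exam (46.5) ≤ Homework (55), so Homework stays at 55.
Weighted total:
  Oral exam 46.5 × 0.21 = 9.765
  Studio work 87 × 0.12 = 10.44
  Practicals 47 × 0.55 = 25.85
  Fieldwork 50 × 0.05 = 2.5
  Homework 55 × 0.07 = 3.85
Sum = 52.405
52.405 < 60 → F

F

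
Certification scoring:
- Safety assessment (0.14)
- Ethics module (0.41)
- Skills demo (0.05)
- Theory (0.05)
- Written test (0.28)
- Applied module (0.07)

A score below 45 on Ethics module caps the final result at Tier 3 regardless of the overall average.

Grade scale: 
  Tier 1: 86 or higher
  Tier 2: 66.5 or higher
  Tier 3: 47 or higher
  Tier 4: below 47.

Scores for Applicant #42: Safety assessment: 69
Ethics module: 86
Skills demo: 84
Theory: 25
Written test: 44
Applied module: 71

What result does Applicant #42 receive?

Tier 2

Ethics module score 86 ≥ 45: minimum met.
Weighted total:
  Safety assessment 69 × 0.14 = 9.66
  Ethics module 86 × 0.41 = 35.26
  Skills demo 84 × 0.05 = 4.2
  Theory 25 × 0.05 = 1.25
  Written test 44 × 0.28 = 12.32
  Applied module 71 × 0.07 = 4.97
Sum = 67.66
67.66 is ≥ 66.5 and < 86 → Tier 2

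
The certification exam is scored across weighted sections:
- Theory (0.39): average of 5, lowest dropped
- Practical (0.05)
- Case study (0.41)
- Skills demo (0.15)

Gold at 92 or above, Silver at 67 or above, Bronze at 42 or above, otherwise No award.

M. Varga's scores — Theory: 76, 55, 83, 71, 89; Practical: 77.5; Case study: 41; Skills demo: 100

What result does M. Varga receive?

Bronze

Theory: drop 55 → average of remaining 4 = 319/4 = 79.75
Weighted total:
  Theory 79.75 × 0.39 = 31.1025
  Practical 77.5 × 0.05 = 3.875
  Case study 41 × 0.41 = 16.81
  Skills demo 100 × 0.15 = 15
Sum = 66.7875
66.7875 is ≥ 42 and < 67 → Bronze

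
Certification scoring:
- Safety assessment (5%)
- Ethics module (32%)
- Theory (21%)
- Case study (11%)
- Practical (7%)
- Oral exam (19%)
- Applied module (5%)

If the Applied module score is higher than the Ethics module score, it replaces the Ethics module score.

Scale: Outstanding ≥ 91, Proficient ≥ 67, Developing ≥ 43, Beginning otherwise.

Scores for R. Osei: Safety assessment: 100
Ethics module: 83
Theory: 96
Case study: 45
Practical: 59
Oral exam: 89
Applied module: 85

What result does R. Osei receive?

Applied module (85) > Ethics module (83), so Ethics module counts as 85.
Weighted total:
  Safety assessment 100 × 0.05 = 5
  Ethics module 85 × 0.32 = 27.2
  Theory 96 × 0.21 = 20.16
  Case study 45 × 0.11 = 4.95
  Practical 59 × 0.07 = 4.13
  Oral exam 89 × 0.19 = 16.91
  Applied module 85 × 0.05 = 4.25
Sum = 82.6
82.6 is ≥ 67 and < 91 → Proficient

Proficient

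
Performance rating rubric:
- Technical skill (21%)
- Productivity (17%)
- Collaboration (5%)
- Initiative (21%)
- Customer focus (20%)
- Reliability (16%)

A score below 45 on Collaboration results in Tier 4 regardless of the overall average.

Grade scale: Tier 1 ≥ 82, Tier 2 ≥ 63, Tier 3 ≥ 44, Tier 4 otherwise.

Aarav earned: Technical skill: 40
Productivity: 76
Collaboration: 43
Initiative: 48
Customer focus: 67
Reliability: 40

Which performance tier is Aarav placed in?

Tier 4

Collaboration score 43 < 45: minimum not met.
Weighted total:
  Technical skill 40 × 0.21 = 8.4
  Productivity 76 × 0.17 = 12.92
  Collaboration 43 × 0.05 = 2.15
  Initiative 48 × 0.21 = 10.08
  Customer focus 67 × 0.2 = 13.4
  Reliability 40 × 0.16 = 6.4
Sum = 53.35
Because the Collaboration minimum was not met, the result is Tier 4.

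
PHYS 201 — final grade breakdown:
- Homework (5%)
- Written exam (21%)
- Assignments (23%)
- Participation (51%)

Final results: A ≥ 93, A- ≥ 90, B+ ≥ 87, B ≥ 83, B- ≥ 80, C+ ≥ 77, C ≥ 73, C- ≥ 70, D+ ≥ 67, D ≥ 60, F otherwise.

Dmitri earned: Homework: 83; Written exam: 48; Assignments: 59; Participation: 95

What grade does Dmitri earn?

Weighted total:
  Homework 83 × 0.05 = 4.15
  Written exam 48 × 0.21 = 10.08
  Assignments 59 × 0.23 = 13.57
  Participation 95 × 0.51 = 48.45
Sum = 76.25
76.25 is ≥ 73 and < 77 → C

C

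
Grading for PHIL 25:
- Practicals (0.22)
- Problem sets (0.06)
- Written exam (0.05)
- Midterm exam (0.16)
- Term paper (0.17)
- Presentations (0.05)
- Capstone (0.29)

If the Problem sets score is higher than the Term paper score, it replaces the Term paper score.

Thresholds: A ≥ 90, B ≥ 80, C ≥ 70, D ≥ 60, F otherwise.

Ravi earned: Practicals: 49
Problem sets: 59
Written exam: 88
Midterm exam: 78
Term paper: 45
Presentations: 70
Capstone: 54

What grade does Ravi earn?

Problem sets (59) > Term paper (45), so Term paper counts as 59.
Weighted total:
  Practicals 49 × 0.22 = 10.78
  Problem sets 59 × 0.06 = 3.54
  Written exam 88 × 0.05 = 4.4
  Midterm exam 78 × 0.16 = 12.48
  Term paper 59 × 0.17 = 10.03
  Presentations 70 × 0.05 = 3.5
  Capstone 54 × 0.29 = 15.66
Sum = 60.39
60.39 is ≥ 60 and < 70 → D

D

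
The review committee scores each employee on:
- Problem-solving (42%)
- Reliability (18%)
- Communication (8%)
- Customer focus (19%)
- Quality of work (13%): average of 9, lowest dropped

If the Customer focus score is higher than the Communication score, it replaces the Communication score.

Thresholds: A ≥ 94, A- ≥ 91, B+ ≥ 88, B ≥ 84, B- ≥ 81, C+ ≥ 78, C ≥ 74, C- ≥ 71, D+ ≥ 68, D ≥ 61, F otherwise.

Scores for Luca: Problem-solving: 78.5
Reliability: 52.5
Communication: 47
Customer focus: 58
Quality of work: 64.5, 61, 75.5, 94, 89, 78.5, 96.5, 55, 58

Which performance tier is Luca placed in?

Quality of work: drop 55 → average of remaining 8 = 617/8 = 77.125
Customer focus (58) > Communication (47), so Communication counts as 58.
Weighted total:
  Problem-solving 78.5 × 0.42 = 32.97
  Reliability 52.5 × 0.18 = 9.45
  Communication 58 × 0.08 = 4.64
  Customer focus 58 × 0.19 = 11.02
  Quality of work 77.125 × 0.13 = 10.02625
Sum = 68.10625
68.10625 is ≥ 68 and < 71 → D+

D+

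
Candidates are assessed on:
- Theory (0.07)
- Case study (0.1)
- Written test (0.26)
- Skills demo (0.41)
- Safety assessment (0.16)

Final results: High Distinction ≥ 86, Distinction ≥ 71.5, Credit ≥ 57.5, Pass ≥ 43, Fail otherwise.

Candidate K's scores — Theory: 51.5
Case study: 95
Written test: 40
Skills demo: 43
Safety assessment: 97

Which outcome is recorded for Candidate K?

Pass

Weighted total:
  Theory 51.5 × 0.07 = 3.605
  Case study 95 × 0.1 = 9.5
  Written test 40 × 0.26 = 10.4
  Skills demo 43 × 0.41 = 17.63
  Safety assessment 97 × 0.16 = 15.52
Sum = 56.655
56.655 is ≥ 43 and < 57.5 → Pass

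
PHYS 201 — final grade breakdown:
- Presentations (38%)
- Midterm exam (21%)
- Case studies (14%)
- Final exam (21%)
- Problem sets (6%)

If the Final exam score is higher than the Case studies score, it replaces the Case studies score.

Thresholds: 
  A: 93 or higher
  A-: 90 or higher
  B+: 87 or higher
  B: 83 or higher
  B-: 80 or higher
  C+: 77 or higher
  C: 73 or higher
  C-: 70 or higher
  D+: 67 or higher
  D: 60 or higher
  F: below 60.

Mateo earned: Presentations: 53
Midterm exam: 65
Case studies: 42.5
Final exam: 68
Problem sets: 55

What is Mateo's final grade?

D

Final exam (68) > Case studies (42.5), so Case studies counts as 68.
Weighted total:
  Presentations 53 × 0.38 = 20.14
  Midterm exam 65 × 0.21 = 13.65
  Case studies 68 × 0.14 = 9.52
  Final exam 68 × 0.21 = 14.28
  Problem sets 55 × 0.06 = 3.3
Sum = 60.89
60.89 is ≥ 60 and < 67 → D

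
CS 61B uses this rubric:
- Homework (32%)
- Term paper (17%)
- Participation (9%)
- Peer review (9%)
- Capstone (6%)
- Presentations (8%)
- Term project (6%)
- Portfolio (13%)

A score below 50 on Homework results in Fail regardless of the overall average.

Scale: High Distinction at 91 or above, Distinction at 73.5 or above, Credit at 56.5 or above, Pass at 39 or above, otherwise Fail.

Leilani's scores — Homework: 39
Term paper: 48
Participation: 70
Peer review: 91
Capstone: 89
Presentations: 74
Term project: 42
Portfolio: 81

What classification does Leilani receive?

Homework score 39 < 50: minimum not met.
Weighted total:
  Homework 39 × 0.32 = 12.48
  Term paper 48 × 0.17 = 8.16
  Participation 70 × 0.09 = 6.3
  Peer review 91 × 0.09 = 8.19
  Capstone 89 × 0.06 = 5.34
  Presentations 74 × 0.08 = 5.92
  Term project 42 × 0.06 = 2.52
  Portfolio 81 × 0.13 = 10.53
Sum = 59.44
Because the Homework minimum was not met, the result is Fail.

Fail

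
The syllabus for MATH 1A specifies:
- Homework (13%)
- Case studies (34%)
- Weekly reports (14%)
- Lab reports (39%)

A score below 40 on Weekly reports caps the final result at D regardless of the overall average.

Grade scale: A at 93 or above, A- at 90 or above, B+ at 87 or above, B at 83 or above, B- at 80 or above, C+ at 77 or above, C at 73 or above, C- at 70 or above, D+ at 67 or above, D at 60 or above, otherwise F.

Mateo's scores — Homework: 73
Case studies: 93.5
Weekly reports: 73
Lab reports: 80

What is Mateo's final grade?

Weekly reports score 73 ≥ 40: minimum met.
Weighted total:
  Homework 73 × 0.13 = 9.49
  Case studies 93.5 × 0.34 = 31.79
  Weekly reports 73 × 0.14 = 10.22
  Lab reports 80 × 0.39 = 31.2
Sum = 82.7
82.7 is ≥ 80 and < 83 → B-

B-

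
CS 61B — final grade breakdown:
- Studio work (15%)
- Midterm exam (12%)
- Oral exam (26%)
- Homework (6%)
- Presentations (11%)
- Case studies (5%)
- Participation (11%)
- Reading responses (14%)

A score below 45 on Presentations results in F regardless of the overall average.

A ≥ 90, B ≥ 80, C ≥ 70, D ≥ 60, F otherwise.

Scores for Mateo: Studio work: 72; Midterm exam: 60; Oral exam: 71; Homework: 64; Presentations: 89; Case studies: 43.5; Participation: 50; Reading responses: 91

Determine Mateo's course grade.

Presentations score 89 ≥ 45: minimum met.
Weighted total:
  Studio work 72 × 0.15 = 10.8
  Midterm exam 60 × 0.12 = 7.2
  Oral exam 71 × 0.26 = 18.46
  Homework 64 × 0.06 = 3.84
  Presentations 89 × 0.11 = 9.79
  Case studies 43.5 × 0.05 = 2.175
  Participation 50 × 0.11 = 5.5
  Reading responses 91 × 0.14 = 12.74
Sum = 70.505
70.505 is ≥ 70 and < 80 → C

C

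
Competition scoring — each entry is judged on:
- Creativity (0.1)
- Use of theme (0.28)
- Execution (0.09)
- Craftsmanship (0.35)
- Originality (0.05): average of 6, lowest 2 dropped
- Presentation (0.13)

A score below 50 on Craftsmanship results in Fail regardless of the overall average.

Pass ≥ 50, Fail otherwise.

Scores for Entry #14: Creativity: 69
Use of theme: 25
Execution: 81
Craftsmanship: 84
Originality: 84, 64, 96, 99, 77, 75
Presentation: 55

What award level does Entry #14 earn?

Originality: drop 64, 75 → average of remaining 4 = 356/4 = 89
Craftsmanship score 84 ≥ 50: minimum met.
Weighted total:
  Creativity 69 × 0.1 = 6.9
  Use of theme 25 × 0.28 = 7
  Execution 81 × 0.09 = 7.29
  Craftsmanship 84 × 0.35 = 29.4
  Originality 89 × 0.05 = 4.45
  Presentation 55 × 0.13 = 7.15
Sum = 62.19
62.19 ≥ 50 → Pass

Pass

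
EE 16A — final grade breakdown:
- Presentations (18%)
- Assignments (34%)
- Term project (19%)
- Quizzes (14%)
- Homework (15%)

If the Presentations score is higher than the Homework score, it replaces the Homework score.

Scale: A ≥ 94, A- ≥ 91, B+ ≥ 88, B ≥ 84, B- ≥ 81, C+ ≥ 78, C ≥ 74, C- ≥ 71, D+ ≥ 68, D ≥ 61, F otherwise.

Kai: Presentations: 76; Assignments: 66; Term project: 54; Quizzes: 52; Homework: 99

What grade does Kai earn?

Presentations (76) ≤ Homework (99), so Homework stays at 99.
Weighted total:
  Presentations 76 × 0.18 = 13.68
  Assignments 66 × 0.34 = 22.44
  Term project 54 × 0.19 = 10.26
  Quizzes 52 × 0.14 = 7.28
  Homework 99 × 0.15 = 14.85
Sum = 68.51
68.51 is ≥ 68 and < 71 → D+

D+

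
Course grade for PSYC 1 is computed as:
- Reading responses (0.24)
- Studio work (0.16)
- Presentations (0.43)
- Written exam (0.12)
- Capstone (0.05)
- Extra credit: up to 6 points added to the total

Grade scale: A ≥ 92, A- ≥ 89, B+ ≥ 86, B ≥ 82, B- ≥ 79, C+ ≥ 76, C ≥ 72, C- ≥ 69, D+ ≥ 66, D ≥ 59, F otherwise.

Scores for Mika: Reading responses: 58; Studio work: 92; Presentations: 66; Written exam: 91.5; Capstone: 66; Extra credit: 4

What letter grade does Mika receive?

Weighted total:
  Reading responses 58 × 0.24 = 13.92
  Studio work 92 × 0.16 = 14.72
  Presentations 66 × 0.43 = 28.38
  Written exam 91.5 × 0.12 = 10.98
  Capstone 66 × 0.05 = 3.3
Sum = 71.3
Extra credit: 71.3 + 4 = 75.3
75.3 is ≥ 72 and < 76 → C

C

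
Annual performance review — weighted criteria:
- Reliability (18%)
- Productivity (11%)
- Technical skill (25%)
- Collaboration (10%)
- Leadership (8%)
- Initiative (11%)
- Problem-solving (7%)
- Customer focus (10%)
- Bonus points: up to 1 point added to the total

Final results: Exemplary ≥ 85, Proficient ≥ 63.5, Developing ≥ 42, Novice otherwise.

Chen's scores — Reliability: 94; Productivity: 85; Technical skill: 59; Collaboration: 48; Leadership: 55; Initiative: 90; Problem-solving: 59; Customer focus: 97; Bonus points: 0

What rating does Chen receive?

Proficient

Weighted total:
  Reliability 94 × 0.18 = 16.92
  Productivity 85 × 0.11 = 9.35
  Technical skill 59 × 0.25 = 14.75
  Collaboration 48 × 0.1 = 4.8
  Leadership 55 × 0.08 = 4.4
  Initiative 90 × 0.11 = 9.9
  Problem-solving 59 × 0.07 = 4.13
  Customer focus 97 × 0.1 = 9.7
Sum = 73.95
Bonus points: 73.95 + 0 = 73.95
73.95 is ≥ 63.5 and < 85 → Proficient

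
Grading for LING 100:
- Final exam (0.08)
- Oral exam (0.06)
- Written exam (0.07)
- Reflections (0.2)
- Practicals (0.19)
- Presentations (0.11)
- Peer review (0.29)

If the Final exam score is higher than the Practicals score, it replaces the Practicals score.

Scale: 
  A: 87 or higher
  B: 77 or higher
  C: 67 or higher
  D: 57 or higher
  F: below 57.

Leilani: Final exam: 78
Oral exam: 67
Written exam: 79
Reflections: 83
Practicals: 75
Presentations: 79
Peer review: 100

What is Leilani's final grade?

B

Final exam (78) > Practicals (75), so Practicals counts as 78.
Weighted total:
  Final exam 78 × 0.08 = 6.24
  Oral exam 67 × 0.06 = 4.02
  Written exam 79 × 0.07 = 5.53
  Reflections 83 × 0.2 = 16.6
  Practicals 78 × 0.19 = 14.82
  Presentations 79 × 0.11 = 8.69
  Peer review 100 × 0.29 = 29
Sum = 84.9
84.9 is ≥ 77 and < 87 → B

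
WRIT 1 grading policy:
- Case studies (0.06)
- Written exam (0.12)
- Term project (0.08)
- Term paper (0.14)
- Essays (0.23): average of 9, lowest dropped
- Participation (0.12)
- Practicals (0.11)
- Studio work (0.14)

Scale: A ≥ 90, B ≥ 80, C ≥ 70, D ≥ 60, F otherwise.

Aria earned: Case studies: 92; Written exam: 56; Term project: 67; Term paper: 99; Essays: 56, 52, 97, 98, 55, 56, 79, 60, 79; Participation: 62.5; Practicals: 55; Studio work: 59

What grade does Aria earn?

D

Essays: drop 52 → average of remaining 8 = 580/8 = 72.5
Weighted total:
  Case studies 92 × 0.06 = 5.52
  Written exam 56 × 0.12 = 6.72
  Term project 67 × 0.08 = 5.36
  Term paper 99 × 0.14 = 13.86
  Essays 72.5 × 0.23 = 16.675
  Participation 62.5 × 0.12 = 7.5
  Practicals 55 × 0.11 = 6.05
  Studio work 59 × 0.14 = 8.26
Sum = 69.945
69.945 is ≥ 60 and < 70 → D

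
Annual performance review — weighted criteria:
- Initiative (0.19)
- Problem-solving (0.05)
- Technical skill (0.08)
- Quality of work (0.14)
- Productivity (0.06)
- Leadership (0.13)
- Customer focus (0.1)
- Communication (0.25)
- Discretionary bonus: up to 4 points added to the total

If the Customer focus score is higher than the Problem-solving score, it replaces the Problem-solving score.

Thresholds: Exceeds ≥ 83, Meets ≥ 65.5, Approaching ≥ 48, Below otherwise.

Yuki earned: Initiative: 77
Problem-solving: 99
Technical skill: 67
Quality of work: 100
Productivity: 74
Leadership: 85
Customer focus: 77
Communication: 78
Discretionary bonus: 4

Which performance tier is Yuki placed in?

Exceeds

Customer focus (77) ≤ Problem-solving (99), so Problem-solving stays at 99.
Weighted total:
  Initiative 77 × 0.19 = 14.63
  Problem-solving 99 × 0.05 = 4.95
  Technical skill 67 × 0.08 = 5.36
  Quality of work 100 × 0.14 = 14
  Productivity 74 × 0.06 = 4.44
  Leadership 85 × 0.13 = 11.05
  Customer focus 77 × 0.1 = 7.7
  Communication 78 × 0.25 = 19.5
Sum = 81.63
Discretionary bonus: 81.63 + 4 = 85.63
85.63 ≥ 83 → Exceeds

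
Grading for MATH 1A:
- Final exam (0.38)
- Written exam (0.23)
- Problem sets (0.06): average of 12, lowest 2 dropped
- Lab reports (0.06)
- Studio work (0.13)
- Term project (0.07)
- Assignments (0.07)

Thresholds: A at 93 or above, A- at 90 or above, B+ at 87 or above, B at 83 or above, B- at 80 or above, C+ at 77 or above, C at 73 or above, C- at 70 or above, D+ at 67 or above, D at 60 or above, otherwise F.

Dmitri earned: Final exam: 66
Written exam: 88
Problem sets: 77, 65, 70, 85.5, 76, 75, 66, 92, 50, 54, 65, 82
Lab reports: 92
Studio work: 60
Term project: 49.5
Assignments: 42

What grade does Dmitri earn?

D+

Problem sets: drop 50, 54 → average of remaining 10 = 753.5/10 = 75.35
Weighted total:
  Final exam 66 × 0.38 = 25.08
  Written exam 88 × 0.23 = 20.24
  Problem sets 75.35 × 0.06 = 4.521
  Lab reports 92 × 0.06 = 5.52
  Studio work 60 × 0.13 = 7.8
  Term project 49.5 × 0.07 = 3.465
  Assignments 42 × 0.07 = 2.94
Sum = 69.566
69.566 is ≥ 67 and < 70 → D+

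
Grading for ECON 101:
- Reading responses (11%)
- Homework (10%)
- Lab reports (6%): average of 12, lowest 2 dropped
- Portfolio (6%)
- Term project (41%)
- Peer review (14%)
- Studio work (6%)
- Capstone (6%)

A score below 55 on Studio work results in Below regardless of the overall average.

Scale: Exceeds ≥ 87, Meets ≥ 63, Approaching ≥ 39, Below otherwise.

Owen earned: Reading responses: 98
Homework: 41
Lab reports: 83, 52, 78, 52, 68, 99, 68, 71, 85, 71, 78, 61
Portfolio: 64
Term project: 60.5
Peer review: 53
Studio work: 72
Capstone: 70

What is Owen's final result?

Meets

Lab reports: drop 52, 52 → average of remaining 10 = 762/10 = 76.2
Studio work score 72 ≥ 55: minimum met.
Weighted total:
  Reading responses 98 × 0.11 = 10.78
  Homework 41 × 0.1 = 4.1
  Lab reports 76.2 × 0.06 = 4.572
  Portfolio 64 × 0.06 = 3.84
  Term project 60.5 × 0.41 = 24.805
  Peer review 53 × 0.14 = 7.42
  Studio work 72 × 0.06 = 4.32
  Capstone 70 × 0.06 = 4.2
Sum = 64.037
64.037 is ≥ 63 and < 87 → Meets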